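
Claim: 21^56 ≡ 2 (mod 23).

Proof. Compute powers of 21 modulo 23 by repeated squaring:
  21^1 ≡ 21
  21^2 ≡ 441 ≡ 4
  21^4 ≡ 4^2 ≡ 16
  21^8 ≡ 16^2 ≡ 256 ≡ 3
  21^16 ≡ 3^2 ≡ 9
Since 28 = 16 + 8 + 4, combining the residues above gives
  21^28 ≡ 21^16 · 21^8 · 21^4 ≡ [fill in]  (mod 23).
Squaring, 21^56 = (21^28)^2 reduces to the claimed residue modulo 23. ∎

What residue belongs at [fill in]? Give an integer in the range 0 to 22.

18

21^16 · 21^8 · 21^4 ≡ 9 · 3 · 16 = 432.
432 mod 23 = 18, so 21^28 ≡ 18 (mod 23).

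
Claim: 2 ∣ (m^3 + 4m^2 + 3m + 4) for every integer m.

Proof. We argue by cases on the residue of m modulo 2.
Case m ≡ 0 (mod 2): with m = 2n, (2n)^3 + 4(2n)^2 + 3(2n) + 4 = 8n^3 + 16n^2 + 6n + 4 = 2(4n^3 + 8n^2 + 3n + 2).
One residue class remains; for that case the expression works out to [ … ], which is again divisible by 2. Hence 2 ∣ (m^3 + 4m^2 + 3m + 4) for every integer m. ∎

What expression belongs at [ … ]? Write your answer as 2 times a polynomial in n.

2(4n^3 + 14n^2 + 14n + 6)

Only m ≡ 1 (mod 2) is unaccounted for. Put m = 2n+1:
(2n+1)^3 + 4(2n+1)^2 + 3(2n+1) + 4 expands to 8n^3 + 28n^2 + 28n + 12,
and factoring out 2 leaves 2(4n^3 + 14n^2 + 14n + 6).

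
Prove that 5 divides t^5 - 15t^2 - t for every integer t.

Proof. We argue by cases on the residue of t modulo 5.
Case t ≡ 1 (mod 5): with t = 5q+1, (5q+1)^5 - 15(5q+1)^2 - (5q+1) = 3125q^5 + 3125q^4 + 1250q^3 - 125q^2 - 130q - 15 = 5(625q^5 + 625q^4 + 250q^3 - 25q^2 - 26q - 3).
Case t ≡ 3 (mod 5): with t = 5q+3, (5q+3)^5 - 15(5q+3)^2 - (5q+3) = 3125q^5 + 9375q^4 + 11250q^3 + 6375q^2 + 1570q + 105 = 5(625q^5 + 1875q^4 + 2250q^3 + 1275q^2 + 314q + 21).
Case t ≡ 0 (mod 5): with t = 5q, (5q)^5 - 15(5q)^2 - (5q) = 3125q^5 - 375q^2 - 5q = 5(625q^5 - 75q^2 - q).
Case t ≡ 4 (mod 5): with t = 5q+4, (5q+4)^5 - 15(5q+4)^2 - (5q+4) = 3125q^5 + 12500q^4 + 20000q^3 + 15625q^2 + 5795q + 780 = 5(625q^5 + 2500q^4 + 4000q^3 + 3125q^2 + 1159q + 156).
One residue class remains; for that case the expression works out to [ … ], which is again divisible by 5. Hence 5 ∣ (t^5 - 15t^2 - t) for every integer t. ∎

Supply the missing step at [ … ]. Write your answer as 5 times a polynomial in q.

5(625q^5 + 1250q^4 + 1000q^3 + 325q^2 + 19q - 6)

The residues treated are {1, 3, 0, 4}, so the missing case is t ≡ 2 (mod 5); write t = 5q+2.
Then (5q+2)^5 - 15(5q+2)^2 - (5q+2) = 3125q^5 + 6250q^4 + 5000q^3 + 1625q^2 + 95q - 30 = 5(625q^5 + 1250q^4 + 1000q^3 + 325q^2 + 19q - 6).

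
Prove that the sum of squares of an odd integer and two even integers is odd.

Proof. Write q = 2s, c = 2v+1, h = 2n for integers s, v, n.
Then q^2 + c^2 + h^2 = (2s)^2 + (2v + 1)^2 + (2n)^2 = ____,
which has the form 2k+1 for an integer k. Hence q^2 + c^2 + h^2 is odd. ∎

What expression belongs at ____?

Expanding: (2s)^2 + (2v + 1)^2 + (2n)^2 = 4n^2 + 4s^2 + 4v^2 + 4v + 1.
Every term except the constant is even, so this is 2(2n^2 + 2s^2 + 2v^2 + 2v) + 1,
and 2n^2 + 2s^2 + 2v^2 + 2v ∈ ℤ gives the required form.

2(2n^2 + 2s^2 + 2v^2 + 2v) + 1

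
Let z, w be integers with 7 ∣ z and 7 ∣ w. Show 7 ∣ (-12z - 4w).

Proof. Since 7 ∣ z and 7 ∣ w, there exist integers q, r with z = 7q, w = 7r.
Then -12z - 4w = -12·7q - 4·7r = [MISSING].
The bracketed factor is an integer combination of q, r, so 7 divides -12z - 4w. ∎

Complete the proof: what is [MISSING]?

7(-12q - 4r)

Pull the common 7 out of every term: -12·7q - 4·7r = 7(-12q - 4r).
-12q - 4r is an integer, which exhibits the divisibility.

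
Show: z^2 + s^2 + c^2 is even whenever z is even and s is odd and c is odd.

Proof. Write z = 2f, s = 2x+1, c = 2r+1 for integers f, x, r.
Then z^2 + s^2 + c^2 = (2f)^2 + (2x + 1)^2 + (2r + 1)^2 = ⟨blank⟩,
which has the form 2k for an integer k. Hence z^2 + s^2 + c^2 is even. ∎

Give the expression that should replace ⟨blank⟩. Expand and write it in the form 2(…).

2(2f^2 + 2r^2 + 2r + 2x^2 + 2x + 1)

(2f)^2 + (2x + 1)^2 + (2r + 1)^2 = 4f^2 + 4r^2 + 4r + 4x^2 + 4x + 2
= 2(2f^2 + 2r^2 + 2r + 2x^2 + 2x + 1).
Since 2f^2 + 2r^2 + 2r + 2x^2 + 2x + 1 is an integer, the sum of squares is of the form 2k for an integer k.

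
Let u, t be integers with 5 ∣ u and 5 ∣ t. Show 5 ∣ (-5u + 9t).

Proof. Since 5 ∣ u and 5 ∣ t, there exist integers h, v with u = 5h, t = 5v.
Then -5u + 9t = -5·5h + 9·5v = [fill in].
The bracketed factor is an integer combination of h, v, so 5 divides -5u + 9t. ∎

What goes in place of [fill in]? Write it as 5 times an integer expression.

5(-5h + 9v)

Each term has a factor of 5: -5·5h + 9·5v = 5·(-5h + 9v).
Since -5h + 9v is an integer, 5 ∣ (-5u + 9t).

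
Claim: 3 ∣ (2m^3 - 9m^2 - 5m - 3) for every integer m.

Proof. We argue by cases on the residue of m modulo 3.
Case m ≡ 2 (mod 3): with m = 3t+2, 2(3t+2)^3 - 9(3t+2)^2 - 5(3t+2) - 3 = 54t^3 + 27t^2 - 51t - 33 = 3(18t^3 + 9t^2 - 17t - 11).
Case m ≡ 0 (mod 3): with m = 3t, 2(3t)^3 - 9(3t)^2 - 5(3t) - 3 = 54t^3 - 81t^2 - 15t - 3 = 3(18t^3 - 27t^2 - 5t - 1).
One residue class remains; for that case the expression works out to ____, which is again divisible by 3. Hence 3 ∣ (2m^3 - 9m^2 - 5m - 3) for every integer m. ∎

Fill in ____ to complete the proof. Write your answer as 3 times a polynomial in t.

Only m ≡ 1 (mod 3) is unaccounted for. Put m = 3t+1:
2(3t+1)^3 - 9(3t+1)^2 - 5(3t+1) - 3 expands to 54t^3 - 27t^2 - 51t - 15,
and factoring out 3 leaves 3(18t^3 - 9t^2 - 17t - 5).

3(18t^3 - 9t^2 - 17t - 5)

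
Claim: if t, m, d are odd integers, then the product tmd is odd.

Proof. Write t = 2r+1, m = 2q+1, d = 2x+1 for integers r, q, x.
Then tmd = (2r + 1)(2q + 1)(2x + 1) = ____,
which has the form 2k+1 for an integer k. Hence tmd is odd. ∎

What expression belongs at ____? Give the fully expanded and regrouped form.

2(4qrx + 2qr + 2qx + q + 2rx + r + x) + 1

Expanding: (2r + 1)(2q + 1)(2x + 1) = 8qrx + 4qr + 4qx + 2q + 4rx + 2r + 2x + 1.
Every term except the constant is even, so this is 2(4qrx + 2qr + 2qx + q + 2rx + r + x) + 1,
and 4qrx + 2qr + 2qx + q + 2rx + r + x ∈ ℤ gives the required form.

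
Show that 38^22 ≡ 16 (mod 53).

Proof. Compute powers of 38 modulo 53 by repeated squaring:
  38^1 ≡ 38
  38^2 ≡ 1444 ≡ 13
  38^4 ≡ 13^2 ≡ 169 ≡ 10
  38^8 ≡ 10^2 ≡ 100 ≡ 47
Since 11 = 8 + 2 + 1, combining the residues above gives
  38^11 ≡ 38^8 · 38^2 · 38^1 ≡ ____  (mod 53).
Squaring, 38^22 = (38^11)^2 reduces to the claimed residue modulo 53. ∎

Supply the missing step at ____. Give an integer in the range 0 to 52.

4

Multiply the listed residues: 47 · 13 · 38 = 611 → 23218.
Reducing modulo 53: 23218 = 438·53 + 4, so 38^11 ≡ 4.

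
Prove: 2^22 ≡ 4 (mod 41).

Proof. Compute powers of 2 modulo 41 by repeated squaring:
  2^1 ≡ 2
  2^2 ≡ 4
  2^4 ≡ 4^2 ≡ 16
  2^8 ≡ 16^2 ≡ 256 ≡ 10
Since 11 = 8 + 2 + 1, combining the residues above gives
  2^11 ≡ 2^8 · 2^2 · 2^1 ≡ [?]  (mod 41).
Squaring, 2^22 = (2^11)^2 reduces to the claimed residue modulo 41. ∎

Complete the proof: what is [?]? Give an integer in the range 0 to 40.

39

2^8 · 2^2 · 2^1 ≡ 10 · 4 · 2 = 80.
80 mod 41 = 39, so 2^11 ≡ 39 (mod 41).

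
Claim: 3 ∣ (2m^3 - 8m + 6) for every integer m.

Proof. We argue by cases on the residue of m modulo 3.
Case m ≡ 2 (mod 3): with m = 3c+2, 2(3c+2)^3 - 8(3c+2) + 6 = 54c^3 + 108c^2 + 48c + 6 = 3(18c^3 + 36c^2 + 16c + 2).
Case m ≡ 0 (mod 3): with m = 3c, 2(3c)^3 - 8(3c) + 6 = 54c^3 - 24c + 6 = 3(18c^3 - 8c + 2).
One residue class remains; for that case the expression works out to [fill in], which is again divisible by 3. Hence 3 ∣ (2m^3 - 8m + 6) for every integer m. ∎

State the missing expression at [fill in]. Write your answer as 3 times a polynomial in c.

3(18c^3 + 18c^2 - 2c)

Only m ≡ 1 (mod 3) is unaccounted for. Put m = 3c+1:
2(3c+1)^3 - 8(3c+1) + 6 expands to 54c^3 + 54c^2 - 6c,
and factoring out 3 leaves 3(18c^3 + 18c^2 - 2c).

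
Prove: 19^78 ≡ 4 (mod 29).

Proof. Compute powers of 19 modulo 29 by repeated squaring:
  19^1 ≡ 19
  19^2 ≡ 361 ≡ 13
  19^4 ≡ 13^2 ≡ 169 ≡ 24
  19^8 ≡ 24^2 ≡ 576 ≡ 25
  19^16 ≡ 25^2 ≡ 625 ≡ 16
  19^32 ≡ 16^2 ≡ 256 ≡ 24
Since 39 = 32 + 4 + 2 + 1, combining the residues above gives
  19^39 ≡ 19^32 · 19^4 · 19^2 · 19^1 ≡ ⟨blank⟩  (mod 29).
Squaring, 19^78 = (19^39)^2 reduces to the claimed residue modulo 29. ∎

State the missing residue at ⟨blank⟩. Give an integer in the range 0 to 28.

Multiply the listed residues: 24 · 24 · 13 · 19 = 576 → 7488 → 142272.
Reducing modulo 29: 142272 = 4905·29 + 27, so 19^39 ≡ 27.

27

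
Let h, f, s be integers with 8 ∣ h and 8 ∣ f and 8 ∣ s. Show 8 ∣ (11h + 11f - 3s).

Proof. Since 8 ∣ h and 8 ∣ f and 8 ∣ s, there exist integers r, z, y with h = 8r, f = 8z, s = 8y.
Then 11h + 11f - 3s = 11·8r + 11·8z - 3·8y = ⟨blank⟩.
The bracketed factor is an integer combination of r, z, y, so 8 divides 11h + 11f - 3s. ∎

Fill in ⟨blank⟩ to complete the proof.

8(11r - 3y + 11z)

Each term has a factor of 8: 11·8r + 11·8z - 3·8y = 8·(11r - 3y + 11z).
Since 11r - 3y + 11z is an integer, 8 ∣ (11h + 11f - 3s).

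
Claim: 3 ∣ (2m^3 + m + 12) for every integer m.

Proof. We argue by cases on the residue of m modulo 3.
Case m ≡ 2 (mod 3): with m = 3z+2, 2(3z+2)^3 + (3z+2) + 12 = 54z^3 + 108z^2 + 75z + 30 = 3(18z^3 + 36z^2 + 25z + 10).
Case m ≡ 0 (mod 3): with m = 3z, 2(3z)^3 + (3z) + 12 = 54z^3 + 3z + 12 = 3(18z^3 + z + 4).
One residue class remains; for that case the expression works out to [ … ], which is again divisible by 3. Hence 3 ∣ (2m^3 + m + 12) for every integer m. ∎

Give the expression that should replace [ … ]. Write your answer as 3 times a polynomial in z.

Only m ≡ 1 (mod 3) is unaccounted for. Put m = 3z+1:
2(3z+1)^3 + (3z+1) + 12 expands to 54z^3 + 54z^2 + 21z + 15,
and factoring out 3 leaves 3(18z^3 + 18z^2 + 7z + 5).

3(18z^3 + 18z^2 + 7z + 5)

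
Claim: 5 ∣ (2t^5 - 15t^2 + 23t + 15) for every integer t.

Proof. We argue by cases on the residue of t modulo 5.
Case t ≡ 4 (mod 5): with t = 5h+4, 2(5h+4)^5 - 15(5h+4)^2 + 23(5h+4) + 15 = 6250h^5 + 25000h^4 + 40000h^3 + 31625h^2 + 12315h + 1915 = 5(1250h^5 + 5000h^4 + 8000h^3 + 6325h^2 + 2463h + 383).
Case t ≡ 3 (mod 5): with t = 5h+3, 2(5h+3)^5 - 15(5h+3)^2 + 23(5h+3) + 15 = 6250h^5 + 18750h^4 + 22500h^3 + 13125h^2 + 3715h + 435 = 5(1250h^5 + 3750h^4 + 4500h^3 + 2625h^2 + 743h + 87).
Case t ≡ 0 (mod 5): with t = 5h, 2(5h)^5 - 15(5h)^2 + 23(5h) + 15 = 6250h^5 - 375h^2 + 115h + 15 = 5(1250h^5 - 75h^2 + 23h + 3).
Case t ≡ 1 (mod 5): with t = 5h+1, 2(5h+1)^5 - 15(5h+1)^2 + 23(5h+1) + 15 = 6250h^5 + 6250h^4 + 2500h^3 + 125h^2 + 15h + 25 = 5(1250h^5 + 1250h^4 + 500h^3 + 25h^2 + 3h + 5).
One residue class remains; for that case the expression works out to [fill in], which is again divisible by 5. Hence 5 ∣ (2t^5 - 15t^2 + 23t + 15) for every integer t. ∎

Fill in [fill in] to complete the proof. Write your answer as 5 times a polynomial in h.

The residues treated are {4, 3, 0, 1}, so the missing case is t ≡ 2 (mod 5); write t = 5h+2.
Then 2(5h+2)^5 - 15(5h+2)^2 + 23(5h+2) + 15 = 6250h^5 + 12500h^4 + 10000h^3 + 3625h^2 + 615h + 65 = 5(1250h^5 + 2500h^4 + 2000h^3 + 725h^2 + 123h + 13).

5(1250h^5 + 2500h^4 + 2000h^3 + 725h^2 + 123h + 13)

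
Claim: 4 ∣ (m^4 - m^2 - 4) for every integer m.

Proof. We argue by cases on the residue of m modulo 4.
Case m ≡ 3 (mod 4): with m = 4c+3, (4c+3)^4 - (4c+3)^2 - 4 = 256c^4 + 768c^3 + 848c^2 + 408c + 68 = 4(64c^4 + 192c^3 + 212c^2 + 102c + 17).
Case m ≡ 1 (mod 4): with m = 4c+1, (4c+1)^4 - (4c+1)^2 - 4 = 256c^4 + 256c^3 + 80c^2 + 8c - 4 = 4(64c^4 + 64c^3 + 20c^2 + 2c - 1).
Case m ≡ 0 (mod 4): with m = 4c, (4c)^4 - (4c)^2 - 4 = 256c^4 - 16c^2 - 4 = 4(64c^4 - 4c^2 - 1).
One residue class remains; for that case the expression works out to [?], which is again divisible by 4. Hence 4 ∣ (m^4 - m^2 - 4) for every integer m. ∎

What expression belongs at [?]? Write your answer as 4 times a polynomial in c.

Only m ≡ 2 (mod 4) is unaccounted for. Put m = 4c+2:
(4c+2)^4 - (4c+2)^2 - 4 expands to 256c^4 + 512c^3 + 368c^2 + 112c + 8,
and factoring out 4 leaves 4(64c^4 + 128c^3 + 92c^2 + 28c + 2).

4(64c^4 + 128c^3 + 92c^2 + 28c + 2)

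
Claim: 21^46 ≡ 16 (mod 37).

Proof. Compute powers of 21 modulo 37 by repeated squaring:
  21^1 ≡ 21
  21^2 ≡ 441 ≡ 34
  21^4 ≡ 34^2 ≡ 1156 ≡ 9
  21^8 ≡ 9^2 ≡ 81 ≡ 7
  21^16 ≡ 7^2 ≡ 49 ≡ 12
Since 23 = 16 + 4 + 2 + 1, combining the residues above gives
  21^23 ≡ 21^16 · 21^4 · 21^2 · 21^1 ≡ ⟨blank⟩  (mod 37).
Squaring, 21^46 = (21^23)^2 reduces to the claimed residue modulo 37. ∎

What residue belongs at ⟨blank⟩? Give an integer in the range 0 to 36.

Multiply the listed residues: 12 · 9 · 34 · 21 = 108 → 3672 → 77112.
Reducing modulo 37: 77112 = 2084·37 + 4, so 21^23 ≡ 4.

4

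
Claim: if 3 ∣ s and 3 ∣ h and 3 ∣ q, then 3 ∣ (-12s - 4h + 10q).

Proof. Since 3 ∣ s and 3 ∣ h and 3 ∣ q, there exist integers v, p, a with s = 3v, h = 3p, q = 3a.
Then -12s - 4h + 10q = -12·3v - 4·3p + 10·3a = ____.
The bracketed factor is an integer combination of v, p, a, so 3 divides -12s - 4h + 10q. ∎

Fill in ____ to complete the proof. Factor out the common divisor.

3(10a - 4p - 12v)

Pull the common 3 out of every term: -12·3v - 4·3p + 10·3a = 3(10a - 4p - 12v).
10a - 4p - 12v is an integer, which exhibits the divisibility.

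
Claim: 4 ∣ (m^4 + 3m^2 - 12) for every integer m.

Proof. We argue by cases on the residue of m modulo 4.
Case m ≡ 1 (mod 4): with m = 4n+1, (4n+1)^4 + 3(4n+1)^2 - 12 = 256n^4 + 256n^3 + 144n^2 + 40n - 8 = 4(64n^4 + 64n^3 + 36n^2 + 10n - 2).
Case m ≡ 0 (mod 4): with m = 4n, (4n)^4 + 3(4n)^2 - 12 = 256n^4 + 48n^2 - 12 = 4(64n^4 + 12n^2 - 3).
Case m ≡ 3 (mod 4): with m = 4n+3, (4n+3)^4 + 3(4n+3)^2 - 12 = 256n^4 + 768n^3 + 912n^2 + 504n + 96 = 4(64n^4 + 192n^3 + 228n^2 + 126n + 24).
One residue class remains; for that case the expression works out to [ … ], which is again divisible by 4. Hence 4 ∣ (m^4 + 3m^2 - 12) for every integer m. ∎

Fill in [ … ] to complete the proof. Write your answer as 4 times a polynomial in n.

The residues treated are {1, 0, 3}, so the missing case is m ≡ 2 (mod 4); write m = 4n+2.
Then (4n+2)^4 + 3(4n+2)^2 - 12 = 256n^4 + 512n^3 + 432n^2 + 176n + 16 = 4(64n^4 + 128n^3 + 108n^2 + 44n + 4).

4(64n^4 + 128n^3 + 108n^2 + 44n + 4)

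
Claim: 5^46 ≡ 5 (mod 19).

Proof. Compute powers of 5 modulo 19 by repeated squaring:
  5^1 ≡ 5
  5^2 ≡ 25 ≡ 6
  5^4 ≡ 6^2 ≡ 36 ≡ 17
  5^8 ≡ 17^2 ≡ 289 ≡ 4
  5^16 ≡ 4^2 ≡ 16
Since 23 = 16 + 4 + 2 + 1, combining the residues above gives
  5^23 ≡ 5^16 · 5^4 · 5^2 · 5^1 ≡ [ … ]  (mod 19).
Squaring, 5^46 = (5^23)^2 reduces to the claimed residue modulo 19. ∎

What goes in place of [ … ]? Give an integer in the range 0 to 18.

9

Multiply the listed residues: 16 · 17 · 6 · 5 = 272 → 1632 → 8160.
Reducing modulo 19: 8160 = 429·19 + 9, so 5^23 ≡ 9.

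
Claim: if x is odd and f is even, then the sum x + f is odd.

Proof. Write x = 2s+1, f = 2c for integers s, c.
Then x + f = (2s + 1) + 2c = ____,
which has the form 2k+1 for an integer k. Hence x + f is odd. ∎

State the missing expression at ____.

(2s + 1) + 2c = 2c + 2s + 1
= 2(c + s) + 1.
Since c + s is an integer, the sum is of the form 2k+1 for an integer k.

2(c + s) + 1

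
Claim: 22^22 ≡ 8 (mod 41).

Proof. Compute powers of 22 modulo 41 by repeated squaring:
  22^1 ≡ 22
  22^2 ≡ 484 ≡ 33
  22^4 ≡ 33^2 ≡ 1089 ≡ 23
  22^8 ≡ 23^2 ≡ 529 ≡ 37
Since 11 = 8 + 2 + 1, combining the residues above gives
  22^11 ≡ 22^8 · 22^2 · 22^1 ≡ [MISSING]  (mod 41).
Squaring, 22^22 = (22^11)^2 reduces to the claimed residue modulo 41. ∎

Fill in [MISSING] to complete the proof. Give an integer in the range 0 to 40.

22^8 · 22^2 · 22^1 ≡ 37 · 33 · 22 = 26862.
26862 mod 41 = 7, so 22^11 ≡ 7 (mod 41).

7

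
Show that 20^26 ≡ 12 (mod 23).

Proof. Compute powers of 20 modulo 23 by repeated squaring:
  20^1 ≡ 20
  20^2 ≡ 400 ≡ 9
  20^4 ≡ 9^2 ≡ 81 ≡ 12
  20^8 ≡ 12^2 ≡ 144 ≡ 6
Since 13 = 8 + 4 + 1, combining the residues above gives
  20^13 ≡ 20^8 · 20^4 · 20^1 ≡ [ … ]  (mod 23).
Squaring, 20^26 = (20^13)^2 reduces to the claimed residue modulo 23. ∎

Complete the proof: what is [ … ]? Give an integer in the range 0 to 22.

20^8 · 20^4 · 20^1 ≡ 6 · 12 · 20 = 1440.
1440 mod 23 = 14, so 20^13 ≡ 14 (mod 23).

14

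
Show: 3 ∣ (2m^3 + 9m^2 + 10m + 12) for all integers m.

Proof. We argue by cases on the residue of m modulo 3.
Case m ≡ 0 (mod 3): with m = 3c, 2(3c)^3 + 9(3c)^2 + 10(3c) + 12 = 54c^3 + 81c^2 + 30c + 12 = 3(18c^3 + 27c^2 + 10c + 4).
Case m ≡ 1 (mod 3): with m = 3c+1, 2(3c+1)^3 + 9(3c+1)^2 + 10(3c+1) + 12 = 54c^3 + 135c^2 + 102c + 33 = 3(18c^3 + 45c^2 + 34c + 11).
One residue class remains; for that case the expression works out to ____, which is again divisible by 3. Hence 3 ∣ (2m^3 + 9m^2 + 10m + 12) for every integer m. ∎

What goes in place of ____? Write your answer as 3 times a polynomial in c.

3(18c^3 + 63c^2 + 70c + 28)

The residues treated are {0, 1}, so the missing case is m ≡ 2 (mod 3); write m = 3c+2.
Then 2(3c+2)^3 + 9(3c+2)^2 + 10(3c+2) + 12 = 54c^3 + 189c^2 + 210c + 84 = 3(18c^3 + 63c^2 + 70c + 28).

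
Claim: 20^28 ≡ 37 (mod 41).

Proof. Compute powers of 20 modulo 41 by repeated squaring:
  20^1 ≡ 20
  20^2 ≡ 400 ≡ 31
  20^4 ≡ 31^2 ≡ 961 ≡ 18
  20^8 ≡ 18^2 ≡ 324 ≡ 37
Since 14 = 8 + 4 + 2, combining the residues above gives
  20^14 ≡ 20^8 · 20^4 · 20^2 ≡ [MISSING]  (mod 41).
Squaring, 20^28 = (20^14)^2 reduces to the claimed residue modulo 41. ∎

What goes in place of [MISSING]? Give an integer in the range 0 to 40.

23

Multiply the listed residues: 37 · 18 · 31 = 666 → 20646.
Reducing modulo 41: 20646 = 503·41 + 23, so 20^14 ≡ 23.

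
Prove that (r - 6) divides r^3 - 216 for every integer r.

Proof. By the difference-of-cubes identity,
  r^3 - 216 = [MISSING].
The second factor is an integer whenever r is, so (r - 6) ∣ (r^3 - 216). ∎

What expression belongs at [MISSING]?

(r - 6)(r^2 + 6r + 36)

Polynomial division of r^3 - 216 by r - 6 leaves remainder 0 and quotient r^2 + 6r + 36.
Hence r^3 - 216 = (r - 6)(r^2 + 6r + 36).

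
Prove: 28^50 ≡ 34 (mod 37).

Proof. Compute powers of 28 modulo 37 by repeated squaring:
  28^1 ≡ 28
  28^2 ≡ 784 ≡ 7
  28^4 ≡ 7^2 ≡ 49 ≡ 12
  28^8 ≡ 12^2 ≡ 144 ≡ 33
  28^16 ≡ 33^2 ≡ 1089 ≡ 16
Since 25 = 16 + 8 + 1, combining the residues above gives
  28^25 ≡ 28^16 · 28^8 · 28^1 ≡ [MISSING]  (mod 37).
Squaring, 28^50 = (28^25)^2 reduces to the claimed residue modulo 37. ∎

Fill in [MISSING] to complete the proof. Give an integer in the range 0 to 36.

28^16 · 28^8 · 28^1 ≡ 16 · 33 · 28 = 14784.
14784 mod 37 = 21, so 28^25 ≡ 21 (mod 37).

21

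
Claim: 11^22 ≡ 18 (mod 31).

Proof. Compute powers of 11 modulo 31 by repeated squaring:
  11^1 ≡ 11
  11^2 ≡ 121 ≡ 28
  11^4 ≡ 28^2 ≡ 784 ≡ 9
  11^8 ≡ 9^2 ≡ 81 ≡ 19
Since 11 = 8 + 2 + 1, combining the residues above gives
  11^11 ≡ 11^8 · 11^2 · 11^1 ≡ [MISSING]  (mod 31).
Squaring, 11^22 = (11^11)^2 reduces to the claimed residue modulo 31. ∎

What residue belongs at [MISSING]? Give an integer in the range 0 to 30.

Multiply the listed residues: 19 · 28 · 11 = 532 → 5852.
Reducing modulo 31: 5852 = 188·31 + 24, so 11^11 ≡ 24.

24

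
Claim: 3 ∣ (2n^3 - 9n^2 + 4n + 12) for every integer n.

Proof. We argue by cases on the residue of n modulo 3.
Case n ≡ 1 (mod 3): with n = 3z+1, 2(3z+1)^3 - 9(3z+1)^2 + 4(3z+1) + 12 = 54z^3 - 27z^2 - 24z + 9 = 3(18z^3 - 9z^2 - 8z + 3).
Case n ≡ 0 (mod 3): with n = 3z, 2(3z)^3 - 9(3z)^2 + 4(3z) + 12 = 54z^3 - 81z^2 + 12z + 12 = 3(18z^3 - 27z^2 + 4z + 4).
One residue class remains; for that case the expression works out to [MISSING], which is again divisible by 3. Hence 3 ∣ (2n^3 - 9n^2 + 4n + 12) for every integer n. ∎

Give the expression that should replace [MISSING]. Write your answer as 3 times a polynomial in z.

3(18z^3 + 9z^2 - 8z)

The residues treated are {1, 0}, so the missing case is n ≡ 2 (mod 3); write n = 3z+2.
Then 2(3z+2)^3 - 9(3z+2)^2 + 4(3z+2) + 12 = 54z^3 + 27z^2 - 24z = 3(18z^3 + 9z^2 - 8z).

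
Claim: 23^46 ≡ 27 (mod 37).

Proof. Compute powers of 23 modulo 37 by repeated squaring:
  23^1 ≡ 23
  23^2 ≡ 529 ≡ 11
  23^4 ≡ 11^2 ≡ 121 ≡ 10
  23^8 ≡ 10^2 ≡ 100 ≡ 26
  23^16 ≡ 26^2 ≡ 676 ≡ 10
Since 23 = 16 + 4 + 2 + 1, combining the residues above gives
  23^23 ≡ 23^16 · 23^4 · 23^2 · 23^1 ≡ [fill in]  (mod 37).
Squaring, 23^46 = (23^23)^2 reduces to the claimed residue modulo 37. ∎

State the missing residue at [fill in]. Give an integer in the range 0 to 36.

29

Multiply the listed residues: 10 · 10 · 11 · 23 = 100 → 1100 → 25300.
Reducing modulo 37: 25300 = 683·37 + 29, so 23^23 ≡ 29.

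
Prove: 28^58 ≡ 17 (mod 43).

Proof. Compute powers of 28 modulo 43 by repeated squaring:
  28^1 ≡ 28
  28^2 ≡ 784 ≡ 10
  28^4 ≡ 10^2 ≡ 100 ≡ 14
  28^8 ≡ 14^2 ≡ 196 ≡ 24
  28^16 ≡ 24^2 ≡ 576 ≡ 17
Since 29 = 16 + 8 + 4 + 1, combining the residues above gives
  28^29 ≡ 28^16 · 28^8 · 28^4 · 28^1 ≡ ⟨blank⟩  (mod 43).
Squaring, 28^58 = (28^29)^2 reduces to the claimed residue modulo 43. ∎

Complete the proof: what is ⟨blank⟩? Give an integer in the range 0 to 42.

19

28^16 · 28^8 · 28^4 · 28^1 ≡ 17 · 24 · 14 · 28 = 159936.
159936 mod 43 = 19, so 28^29 ≡ 19 (mod 43).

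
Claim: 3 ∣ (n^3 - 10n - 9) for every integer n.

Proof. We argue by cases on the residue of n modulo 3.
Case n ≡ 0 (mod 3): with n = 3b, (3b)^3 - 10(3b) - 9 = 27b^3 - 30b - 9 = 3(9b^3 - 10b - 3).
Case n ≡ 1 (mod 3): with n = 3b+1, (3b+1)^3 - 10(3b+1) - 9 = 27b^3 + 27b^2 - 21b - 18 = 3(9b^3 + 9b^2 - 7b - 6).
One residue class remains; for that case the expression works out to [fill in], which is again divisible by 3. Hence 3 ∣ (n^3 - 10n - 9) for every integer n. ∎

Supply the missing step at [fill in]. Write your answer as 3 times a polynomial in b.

Only n ≡ 2 (mod 3) is unaccounted for. Put n = 3b+2:
(3b+2)^3 - 10(3b+2) - 9 expands to 27b^3 + 54b^2 + 6b - 21,
and factoring out 3 leaves 3(9b^3 + 18b^2 + 2b - 7).

3(9b^3 + 18b^2 + 2b - 7)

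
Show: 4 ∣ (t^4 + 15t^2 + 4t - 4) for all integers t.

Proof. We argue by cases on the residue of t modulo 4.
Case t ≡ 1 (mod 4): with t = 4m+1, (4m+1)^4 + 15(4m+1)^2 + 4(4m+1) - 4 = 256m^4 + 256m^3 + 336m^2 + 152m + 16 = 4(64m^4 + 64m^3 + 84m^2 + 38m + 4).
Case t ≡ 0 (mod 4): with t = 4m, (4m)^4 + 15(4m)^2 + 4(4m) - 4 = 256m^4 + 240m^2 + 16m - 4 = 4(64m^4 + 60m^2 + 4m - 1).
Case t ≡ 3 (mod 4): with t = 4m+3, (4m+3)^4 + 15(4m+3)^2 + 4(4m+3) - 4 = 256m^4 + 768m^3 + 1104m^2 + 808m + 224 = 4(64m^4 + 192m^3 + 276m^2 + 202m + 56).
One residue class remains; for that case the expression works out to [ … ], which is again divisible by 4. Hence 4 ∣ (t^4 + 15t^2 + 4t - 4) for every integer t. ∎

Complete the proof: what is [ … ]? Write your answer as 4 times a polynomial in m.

Only t ≡ 2 (mod 4) is unaccounted for. Put t = 4m+2:
(4m+2)^4 + 15(4m+2)^2 + 4(4m+2) - 4 expands to 256m^4 + 512m^3 + 624m^2 + 384m + 80,
and factoring out 4 leaves 4(64m^4 + 128m^3 + 156m^2 + 96m + 20).

4(64m^4 + 128m^3 + 156m^2 + 96m + 20)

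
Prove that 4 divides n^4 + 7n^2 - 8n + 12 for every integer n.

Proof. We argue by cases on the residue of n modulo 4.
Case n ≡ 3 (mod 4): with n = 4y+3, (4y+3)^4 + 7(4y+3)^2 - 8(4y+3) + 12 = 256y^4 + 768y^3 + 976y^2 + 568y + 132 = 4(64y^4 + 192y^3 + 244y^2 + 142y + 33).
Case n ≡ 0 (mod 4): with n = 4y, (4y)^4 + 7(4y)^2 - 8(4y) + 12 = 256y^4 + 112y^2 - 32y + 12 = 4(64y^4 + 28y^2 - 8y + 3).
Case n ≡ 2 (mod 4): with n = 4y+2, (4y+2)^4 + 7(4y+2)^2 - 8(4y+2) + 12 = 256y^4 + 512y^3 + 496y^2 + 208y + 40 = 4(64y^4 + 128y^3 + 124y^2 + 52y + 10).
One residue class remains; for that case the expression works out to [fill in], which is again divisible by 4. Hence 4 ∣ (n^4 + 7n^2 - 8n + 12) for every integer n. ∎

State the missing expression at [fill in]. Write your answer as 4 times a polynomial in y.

Only n ≡ 1 (mod 4) is unaccounted for. Put n = 4y+1:
(4y+1)^4 + 7(4y+1)^2 - 8(4y+1) + 12 expands to 256y^4 + 256y^3 + 208y^2 + 40y + 12,
and factoring out 4 leaves 4(64y^4 + 64y^3 + 52y^2 + 10y + 3).

4(64y^4 + 64y^3 + 52y^2 + 10y + 3)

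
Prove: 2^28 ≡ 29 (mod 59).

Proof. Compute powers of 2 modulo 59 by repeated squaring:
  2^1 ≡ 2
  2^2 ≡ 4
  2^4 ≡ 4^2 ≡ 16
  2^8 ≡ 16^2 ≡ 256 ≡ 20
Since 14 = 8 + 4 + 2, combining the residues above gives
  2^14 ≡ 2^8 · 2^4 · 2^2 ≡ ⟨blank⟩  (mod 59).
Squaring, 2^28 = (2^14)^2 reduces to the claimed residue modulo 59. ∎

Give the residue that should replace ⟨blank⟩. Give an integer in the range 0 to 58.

2^8 · 2^4 · 2^2 ≡ 20 · 16 · 4 = 1280.
1280 mod 59 = 41, so 2^14 ≡ 41 (mod 59).

41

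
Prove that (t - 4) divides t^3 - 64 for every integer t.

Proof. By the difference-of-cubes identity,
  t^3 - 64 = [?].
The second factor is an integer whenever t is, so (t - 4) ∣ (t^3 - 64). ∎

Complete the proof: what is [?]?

(t - 4)(t^2 + 4t + 16)

Polynomial division of t^3 - 64 by t - 4 leaves remainder 0 and quotient t^2 + 4t + 16.
Hence t^3 - 64 = (t - 4)(t^2 + 4t + 16).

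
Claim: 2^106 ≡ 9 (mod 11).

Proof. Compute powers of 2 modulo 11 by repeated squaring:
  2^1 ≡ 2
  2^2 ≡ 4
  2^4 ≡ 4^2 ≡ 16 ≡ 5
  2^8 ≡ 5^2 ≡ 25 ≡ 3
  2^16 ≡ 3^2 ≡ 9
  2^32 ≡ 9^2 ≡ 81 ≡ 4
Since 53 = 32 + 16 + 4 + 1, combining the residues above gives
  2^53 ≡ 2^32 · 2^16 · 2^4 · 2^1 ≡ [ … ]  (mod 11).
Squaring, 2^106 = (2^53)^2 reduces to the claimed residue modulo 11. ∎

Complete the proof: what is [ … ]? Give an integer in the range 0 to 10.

8

Multiply the listed residues: 4 · 9 · 5 · 2 = 36 → 180 → 360.
Reducing modulo 11: 360 = 32·11 + 8, so 2^53 ≡ 8.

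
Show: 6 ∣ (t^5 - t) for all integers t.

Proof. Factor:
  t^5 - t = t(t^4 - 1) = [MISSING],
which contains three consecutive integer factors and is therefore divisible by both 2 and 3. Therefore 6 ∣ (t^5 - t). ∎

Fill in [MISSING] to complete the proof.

(t - 1)t(t + 1)(t^2 + 1)

t^4 - 1 = (t^2 - 1)(t^2 + 1), and t^2 - 1 = (t-1)(t+1).
So t(t^4 - 1) = (t - 1)t(t + 1)(t^2 + 1).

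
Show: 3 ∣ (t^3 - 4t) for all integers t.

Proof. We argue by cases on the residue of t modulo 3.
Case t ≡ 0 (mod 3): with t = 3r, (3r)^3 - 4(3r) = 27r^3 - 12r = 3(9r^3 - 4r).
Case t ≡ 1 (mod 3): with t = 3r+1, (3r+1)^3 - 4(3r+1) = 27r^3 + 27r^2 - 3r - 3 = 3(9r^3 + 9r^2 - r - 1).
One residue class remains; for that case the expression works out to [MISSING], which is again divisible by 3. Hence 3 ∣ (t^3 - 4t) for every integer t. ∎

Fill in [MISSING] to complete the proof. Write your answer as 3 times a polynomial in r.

3(9r^3 + 18r^2 + 8r)

The residues treated are {0, 1}, so the missing case is t ≡ 2 (mod 3); write t = 3r+2.
Then (3r+2)^3 - 4(3r+2) = 27r^3 + 54r^2 + 24r = 3(9r^3 + 18r^2 + 8r).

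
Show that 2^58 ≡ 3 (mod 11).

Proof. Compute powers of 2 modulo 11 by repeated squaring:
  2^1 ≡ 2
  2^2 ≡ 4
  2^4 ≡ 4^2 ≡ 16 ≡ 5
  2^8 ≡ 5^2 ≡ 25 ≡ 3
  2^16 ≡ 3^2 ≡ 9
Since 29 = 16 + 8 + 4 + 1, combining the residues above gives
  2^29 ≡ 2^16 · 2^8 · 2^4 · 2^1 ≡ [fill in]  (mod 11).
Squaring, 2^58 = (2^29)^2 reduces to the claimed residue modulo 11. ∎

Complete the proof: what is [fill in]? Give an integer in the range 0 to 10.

2^16 · 2^8 · 2^4 · 2^1 ≡ 9 · 3 · 5 · 2 = 270.
270 mod 11 = 6, so 2^29 ≡ 6 (mod 11).

6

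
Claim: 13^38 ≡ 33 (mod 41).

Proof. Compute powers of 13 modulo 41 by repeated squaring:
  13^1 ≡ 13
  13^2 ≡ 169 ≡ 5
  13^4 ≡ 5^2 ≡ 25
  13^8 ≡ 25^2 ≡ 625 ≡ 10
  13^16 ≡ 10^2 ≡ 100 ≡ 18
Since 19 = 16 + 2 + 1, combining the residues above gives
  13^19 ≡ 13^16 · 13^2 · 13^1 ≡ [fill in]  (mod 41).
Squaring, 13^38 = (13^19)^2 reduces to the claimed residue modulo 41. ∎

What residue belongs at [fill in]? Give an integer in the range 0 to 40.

22

13^16 · 13^2 · 13^1 ≡ 18 · 5 · 13 = 1170.
1170 mod 41 = 22, so 13^19 ≡ 22 (mod 41).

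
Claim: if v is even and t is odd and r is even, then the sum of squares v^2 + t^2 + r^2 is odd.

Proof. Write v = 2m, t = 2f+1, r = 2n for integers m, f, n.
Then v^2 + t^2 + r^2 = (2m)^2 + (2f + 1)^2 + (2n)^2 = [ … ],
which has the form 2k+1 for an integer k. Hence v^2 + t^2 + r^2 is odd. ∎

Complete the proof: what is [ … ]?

Expanding: (2m)^2 + (2f + 1)^2 + (2n)^2 = 4f^2 + 4f + 4m^2 + 4n^2 + 1.
Every term except the constant is even, so this is 2(2f^2 + 2f + 2m^2 + 2n^2) + 1,
and 2f^2 + 2f + 2m^2 + 2n^2 ∈ ℤ gives the required form.

2(2f^2 + 2f + 2m^2 + 2n^2) + 1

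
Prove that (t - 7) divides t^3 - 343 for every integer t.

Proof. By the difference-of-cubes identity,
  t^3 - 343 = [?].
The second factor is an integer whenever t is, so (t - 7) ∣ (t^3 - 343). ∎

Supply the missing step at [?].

(t - 7)(t^2 + 7t + 49)

a^3 - b^3 = (a - b)(a^2 + ab + b^2). With a = t, b = 7:
t^3 - 343 = (t - 7)(t^2 + 7t + 49).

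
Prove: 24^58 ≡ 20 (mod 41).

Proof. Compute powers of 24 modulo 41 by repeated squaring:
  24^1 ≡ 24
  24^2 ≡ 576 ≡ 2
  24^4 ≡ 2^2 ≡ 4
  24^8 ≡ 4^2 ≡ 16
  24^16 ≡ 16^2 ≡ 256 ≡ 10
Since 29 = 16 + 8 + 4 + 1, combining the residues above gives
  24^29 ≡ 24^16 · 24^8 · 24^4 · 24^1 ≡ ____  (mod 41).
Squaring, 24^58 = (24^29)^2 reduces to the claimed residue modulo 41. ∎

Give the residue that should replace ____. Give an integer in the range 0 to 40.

26

24^16 · 24^8 · 24^4 · 24^1 ≡ 10 · 16 · 4 · 24 = 15360.
15360 mod 41 = 26, so 24^29 ≡ 26 (mod 41).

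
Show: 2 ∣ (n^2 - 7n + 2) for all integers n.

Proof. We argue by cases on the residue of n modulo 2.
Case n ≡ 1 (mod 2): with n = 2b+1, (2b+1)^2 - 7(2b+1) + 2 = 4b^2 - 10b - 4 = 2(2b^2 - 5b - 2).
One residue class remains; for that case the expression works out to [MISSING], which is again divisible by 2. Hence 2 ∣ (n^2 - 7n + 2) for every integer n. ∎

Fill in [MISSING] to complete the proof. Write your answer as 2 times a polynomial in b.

The residues treated are {1}, so the missing case is n ≡ 0 (mod 2); write n = 2b.
Then (2b)^2 - 7(2b) + 2 = 4b^2 - 14b + 2 = 2(2b^2 - 7b + 1).

2(2b^2 - 7b + 1)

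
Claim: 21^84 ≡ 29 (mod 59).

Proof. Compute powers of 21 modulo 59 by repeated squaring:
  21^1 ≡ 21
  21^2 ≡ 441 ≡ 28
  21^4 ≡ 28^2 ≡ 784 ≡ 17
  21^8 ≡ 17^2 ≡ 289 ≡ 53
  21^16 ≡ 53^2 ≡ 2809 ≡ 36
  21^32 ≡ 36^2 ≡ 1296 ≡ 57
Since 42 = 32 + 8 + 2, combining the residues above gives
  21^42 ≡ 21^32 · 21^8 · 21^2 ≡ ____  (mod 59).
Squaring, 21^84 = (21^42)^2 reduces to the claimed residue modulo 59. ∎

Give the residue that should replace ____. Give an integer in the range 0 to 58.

41

21^32 · 21^8 · 21^2 ≡ 57 · 53 · 28 = 84588.
84588 mod 59 = 41, so 21^42 ≡ 41 (mod 59).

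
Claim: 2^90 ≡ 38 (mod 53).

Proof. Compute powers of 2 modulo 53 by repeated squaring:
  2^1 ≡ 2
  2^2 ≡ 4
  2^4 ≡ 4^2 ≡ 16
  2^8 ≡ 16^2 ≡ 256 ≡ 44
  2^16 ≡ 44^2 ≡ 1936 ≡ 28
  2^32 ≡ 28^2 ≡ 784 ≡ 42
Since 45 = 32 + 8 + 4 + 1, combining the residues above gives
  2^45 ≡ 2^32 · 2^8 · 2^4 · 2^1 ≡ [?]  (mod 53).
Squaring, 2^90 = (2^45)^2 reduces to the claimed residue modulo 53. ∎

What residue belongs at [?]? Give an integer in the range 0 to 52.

2^32 · 2^8 · 2^4 · 2^1 ≡ 42 · 44 · 16 · 2 = 59136.
59136 mod 53 = 41, so 2^45 ≡ 41 (mod 53).

41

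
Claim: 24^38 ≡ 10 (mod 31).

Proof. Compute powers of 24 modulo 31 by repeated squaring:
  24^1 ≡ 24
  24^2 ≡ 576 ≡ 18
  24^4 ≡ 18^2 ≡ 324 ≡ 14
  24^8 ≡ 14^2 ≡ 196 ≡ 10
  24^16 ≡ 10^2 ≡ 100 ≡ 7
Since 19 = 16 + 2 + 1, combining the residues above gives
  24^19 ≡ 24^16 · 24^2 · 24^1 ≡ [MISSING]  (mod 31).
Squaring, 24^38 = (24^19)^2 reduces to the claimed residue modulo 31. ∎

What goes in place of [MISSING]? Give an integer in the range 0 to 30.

17

Multiply the listed residues: 7 · 18 · 24 = 126 → 3024.
Reducing modulo 31: 3024 = 97·31 + 17, so 24^19 ≡ 17.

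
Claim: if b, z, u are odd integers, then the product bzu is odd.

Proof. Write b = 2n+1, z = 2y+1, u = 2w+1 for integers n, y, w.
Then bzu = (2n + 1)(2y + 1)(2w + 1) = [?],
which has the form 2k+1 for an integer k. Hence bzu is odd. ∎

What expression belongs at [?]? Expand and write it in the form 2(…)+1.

2(4nwy + 2nw + 2ny + n + 2wy + w + y) + 1

(2n + 1)(2y + 1)(2w + 1) = 8nwy + 4nw + 4ny + 2n + 4wy + 2w + 2y + 1
= 2(4nwy + 2nw + 2ny + n + 2wy + w + y) + 1.
Since 4nwy + 2nw + 2ny + n + 2wy + w + y is an integer, the product is of the form 2k+1 for an integer k.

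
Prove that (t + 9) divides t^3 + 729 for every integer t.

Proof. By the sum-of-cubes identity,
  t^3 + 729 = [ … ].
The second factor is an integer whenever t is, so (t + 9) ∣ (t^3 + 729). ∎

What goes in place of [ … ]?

a^3 + b^3 = (a + b)(a^2 - ab + b^2). With a = t, b = 9:
t^3 + 729 = (t + 9)(t^2 - 9t + 81).

(t + 9)(t^2 - 9t + 81)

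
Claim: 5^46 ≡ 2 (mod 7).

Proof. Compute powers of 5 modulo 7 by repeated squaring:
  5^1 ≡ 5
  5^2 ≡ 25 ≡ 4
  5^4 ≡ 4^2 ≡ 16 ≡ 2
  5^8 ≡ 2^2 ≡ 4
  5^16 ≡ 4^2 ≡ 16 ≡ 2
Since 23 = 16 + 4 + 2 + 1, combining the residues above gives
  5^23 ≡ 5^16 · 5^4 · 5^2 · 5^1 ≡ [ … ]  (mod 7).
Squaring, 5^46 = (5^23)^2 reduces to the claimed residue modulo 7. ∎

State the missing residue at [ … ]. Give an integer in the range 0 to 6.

3

Multiply the listed residues: 2 · 2 · 4 · 5 = 4 → 16 → 80.
Reducing modulo 7: 80 = 11·7 + 3, so 5^23 ≡ 3.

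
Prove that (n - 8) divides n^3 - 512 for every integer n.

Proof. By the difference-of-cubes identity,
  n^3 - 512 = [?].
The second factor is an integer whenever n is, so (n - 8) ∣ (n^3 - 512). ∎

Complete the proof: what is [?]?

Polynomial division of n^3 - 512 by n - 8 leaves remainder 0 and quotient n^2 + 8n + 64.
Hence n^3 - 512 = (n - 8)(n^2 + 8n + 64).

(n - 8)(n^2 + 8n + 64)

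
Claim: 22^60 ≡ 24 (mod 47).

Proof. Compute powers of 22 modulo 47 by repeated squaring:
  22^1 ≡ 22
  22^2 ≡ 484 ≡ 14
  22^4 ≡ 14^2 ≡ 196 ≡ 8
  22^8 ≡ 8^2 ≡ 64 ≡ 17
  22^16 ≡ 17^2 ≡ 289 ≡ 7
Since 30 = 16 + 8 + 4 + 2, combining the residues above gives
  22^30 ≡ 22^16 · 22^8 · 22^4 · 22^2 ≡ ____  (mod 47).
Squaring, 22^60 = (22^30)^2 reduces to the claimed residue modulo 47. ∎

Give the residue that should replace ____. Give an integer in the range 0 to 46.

22^16 · 22^8 · 22^4 · 22^2 ≡ 7 · 17 · 8 · 14 = 13328.
13328 mod 47 = 27, so 22^30 ≡ 27 (mod 47).

27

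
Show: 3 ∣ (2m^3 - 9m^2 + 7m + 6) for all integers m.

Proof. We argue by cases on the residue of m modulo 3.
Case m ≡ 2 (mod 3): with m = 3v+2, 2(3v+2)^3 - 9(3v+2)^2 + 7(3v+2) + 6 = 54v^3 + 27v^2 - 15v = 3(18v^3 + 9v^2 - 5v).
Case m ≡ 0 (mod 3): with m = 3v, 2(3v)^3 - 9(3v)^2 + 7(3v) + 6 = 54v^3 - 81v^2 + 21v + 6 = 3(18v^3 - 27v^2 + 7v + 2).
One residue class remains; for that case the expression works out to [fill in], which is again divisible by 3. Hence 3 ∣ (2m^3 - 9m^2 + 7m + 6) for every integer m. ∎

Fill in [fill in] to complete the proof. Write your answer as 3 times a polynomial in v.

3(18v^3 - 9v^2 - 5v + 2)

The residues treated are {2, 0}, so the missing case is m ≡ 1 (mod 3); write m = 3v+1.
Then 2(3v+1)^3 - 9(3v+1)^2 + 7(3v+1) + 6 = 54v^3 - 27v^2 - 15v + 6 = 3(18v^3 - 9v^2 - 5v + 2).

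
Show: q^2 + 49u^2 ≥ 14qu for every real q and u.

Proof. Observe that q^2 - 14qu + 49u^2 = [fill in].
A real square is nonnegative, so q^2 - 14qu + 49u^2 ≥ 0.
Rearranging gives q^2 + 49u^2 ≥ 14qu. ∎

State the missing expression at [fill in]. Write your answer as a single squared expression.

(q - 7u)^2

q^2 - 14qu + 49u^2 is a perfect-square trinomial: the outer terms are (q)^2 and (7u)^2, and the cross term is -2·q·7u.
So q^2 - 14qu + 49u^2 = (q - 7u)^2 ≥ 0.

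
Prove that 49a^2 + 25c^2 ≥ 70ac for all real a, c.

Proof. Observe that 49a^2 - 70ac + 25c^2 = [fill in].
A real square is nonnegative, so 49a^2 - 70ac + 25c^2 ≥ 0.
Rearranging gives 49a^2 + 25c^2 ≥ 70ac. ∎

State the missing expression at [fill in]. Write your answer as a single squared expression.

(7a - 5c)^2

49a^2 - 70ac + 25c^2 is a perfect-square trinomial: the outer terms are (7a)^2 and (5c)^2, and the cross term is -2·7a·5c.
So 49a^2 - 70ac + 25c^2 = (7a - 5c)^2 ≥ 0.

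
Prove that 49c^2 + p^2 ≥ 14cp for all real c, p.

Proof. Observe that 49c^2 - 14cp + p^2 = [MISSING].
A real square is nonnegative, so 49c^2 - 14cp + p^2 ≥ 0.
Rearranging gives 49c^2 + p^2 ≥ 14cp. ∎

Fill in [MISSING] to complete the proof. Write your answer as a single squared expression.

(7c - p)^2

49c^2 - 14cp + p^2 is a perfect-square trinomial: the outer terms are (7c)^2 and (p)^2, and the cross term is -2·7c·p.
So 49c^2 - 14cp + p^2 = (7c - p)^2 ≥ 0.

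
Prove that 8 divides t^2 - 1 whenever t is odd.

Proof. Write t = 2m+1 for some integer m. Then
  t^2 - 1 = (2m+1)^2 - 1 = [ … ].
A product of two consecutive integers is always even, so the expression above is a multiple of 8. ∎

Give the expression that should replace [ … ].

4m(m + 1)

(2m+1)^2 - 1 = 4m^2 + 4m + 1 - 1 = 4m^2 + 4m = 4m(m+1).
Since m and m+1 are consecutive, m(m+1) is even, and 4·(even) is a multiple of 8.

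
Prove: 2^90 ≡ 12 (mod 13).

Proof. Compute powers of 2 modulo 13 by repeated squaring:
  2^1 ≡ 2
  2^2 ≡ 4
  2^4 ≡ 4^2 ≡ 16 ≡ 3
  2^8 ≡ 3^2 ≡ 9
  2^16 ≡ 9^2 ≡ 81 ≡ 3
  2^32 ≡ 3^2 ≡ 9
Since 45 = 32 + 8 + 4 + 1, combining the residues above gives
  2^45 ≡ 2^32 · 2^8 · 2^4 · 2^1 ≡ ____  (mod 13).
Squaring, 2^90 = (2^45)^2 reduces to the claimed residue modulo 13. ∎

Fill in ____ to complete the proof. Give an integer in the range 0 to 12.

5

Multiply the listed residues: 9 · 9 · 3 · 2 = 81 → 243 → 486.
Reducing modulo 13: 486 = 37·13 + 5, so 2^45 ≡ 5.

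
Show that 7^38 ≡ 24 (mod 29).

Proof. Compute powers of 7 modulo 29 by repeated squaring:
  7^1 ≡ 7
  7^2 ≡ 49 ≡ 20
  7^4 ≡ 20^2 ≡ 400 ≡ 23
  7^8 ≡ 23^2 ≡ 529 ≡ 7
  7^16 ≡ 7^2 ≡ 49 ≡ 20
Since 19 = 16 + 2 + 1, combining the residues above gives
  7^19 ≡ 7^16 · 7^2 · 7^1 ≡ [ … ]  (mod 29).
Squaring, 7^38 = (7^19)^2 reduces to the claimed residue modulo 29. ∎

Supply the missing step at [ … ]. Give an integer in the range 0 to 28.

16

7^16 · 7^2 · 7^1 ≡ 20 · 20 · 7 = 2800.
2800 mod 29 = 16, so 7^19 ≡ 16 (mod 29).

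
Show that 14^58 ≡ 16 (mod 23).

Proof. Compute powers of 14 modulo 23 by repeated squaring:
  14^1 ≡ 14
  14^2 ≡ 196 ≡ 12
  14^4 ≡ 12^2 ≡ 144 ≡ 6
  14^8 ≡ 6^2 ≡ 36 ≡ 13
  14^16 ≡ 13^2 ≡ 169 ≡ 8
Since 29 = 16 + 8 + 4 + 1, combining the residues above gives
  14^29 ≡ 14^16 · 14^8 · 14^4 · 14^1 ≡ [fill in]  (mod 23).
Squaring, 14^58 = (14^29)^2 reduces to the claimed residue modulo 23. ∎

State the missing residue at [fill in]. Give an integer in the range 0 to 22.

14^16 · 14^8 · 14^4 · 14^1 ≡ 8 · 13 · 6 · 14 = 8736.
8736 mod 23 = 19, so 14^29 ≡ 19 (mod 23).

19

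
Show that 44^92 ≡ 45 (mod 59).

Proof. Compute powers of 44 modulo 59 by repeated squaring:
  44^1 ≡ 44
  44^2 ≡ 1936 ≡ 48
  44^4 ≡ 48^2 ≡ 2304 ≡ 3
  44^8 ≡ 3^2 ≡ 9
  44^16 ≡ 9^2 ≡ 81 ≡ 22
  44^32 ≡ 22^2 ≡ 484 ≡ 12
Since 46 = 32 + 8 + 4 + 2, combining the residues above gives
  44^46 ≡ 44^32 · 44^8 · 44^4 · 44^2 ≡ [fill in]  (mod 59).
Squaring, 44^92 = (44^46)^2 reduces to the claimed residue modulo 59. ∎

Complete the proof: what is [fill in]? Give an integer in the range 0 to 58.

35

44^32 · 44^8 · 44^4 · 44^2 ≡ 12 · 9 · 3 · 48 = 15552.
15552 mod 59 = 35, so 44^46 ≡ 35 (mod 59).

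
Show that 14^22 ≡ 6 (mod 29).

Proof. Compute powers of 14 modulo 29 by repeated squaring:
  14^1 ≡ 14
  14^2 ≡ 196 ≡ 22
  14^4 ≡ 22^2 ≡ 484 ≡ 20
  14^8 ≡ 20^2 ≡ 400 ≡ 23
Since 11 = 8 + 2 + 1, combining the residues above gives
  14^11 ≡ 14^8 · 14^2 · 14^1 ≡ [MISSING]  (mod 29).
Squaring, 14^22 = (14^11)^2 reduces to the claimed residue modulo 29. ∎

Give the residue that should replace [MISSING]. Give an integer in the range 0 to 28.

8

Multiply the listed residues: 23 · 22 · 14 = 506 → 7084.
Reducing modulo 29: 7084 = 244·29 + 8, so 14^11 ≡ 8.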